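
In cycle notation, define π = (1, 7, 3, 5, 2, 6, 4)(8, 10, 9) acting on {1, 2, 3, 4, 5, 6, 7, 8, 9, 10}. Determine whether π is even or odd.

even

The cycle lengths are 7, 3.
A cycle is odd iff its length is even; π has 0 even-length cycles, so sgn(π) = (−1)^0 and π is even.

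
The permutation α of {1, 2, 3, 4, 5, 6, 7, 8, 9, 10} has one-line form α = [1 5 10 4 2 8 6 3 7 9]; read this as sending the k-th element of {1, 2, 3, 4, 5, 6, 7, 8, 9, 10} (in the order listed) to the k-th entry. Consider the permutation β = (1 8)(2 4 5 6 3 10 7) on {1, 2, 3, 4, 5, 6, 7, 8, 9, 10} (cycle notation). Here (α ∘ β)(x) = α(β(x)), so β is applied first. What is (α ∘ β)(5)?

8

(α ∘ β)(5) = α(β(5)). β(5) = 6, then α(6) = 8. So (α ∘ β)(5) = 8.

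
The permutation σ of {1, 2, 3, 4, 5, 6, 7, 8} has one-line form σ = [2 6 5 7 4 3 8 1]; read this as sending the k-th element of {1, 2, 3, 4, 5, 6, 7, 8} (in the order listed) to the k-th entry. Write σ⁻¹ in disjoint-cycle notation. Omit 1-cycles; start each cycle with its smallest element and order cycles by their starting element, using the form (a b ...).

(1 8 7 4 5 3 6 2)

The cycle decomposition of σ is (1 2 6 3 5 4 7 8).
Reversing each cycle (and rotating so the smallest element leads) gives σ⁻¹ = (1 8 7 4 5 3 6 2).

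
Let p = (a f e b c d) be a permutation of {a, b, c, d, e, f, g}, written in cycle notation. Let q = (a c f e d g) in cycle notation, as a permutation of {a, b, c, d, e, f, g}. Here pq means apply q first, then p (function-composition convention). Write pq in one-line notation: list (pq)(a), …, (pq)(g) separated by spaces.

d c e g a b f

For each element, apply q then p: a → c → d; b → b → c; c → f → e; d → g → g; e → d → a; f → e → b; g → a → f.
Collecting the images, pq = [d c e g a b f].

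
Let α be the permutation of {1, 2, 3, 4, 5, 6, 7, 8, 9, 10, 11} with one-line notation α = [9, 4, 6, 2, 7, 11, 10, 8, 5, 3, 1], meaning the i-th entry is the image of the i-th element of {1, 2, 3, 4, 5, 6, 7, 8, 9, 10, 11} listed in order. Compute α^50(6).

Tracing 6 → 11 → … returns to 6 after 8 steps, so 6 lies in an 8-cycle (1 9 5 7 10 3 6 11).
On an 8-cycle, α^8 is the identity, so α^50 = α^2 there (50 ≡ 2 mod 8).
Stepping 2 places around the cycle: 6 → 11 → 1.

1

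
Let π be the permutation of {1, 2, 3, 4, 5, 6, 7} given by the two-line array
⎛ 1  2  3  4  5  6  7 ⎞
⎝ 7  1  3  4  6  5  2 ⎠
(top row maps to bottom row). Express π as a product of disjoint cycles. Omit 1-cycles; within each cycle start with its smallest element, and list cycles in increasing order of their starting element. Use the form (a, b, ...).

From 1: 1 → 7 → 2 → 1, closing the cycle (1, 7, 2).
Repeating from the next unused element and collecting all non-trivial cycles gives (1, 7, 2)(5, 6).

(1, 7, 2)(5, 6)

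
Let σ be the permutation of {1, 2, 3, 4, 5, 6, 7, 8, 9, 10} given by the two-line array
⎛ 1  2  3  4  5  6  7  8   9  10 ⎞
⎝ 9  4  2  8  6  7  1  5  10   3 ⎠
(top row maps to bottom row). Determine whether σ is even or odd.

In disjoint-cycle form the cycle lengths are 10.
A cycle is odd iff its length is even; σ has 1 even-length cycle, so sgn(σ) = (−1)^1 and σ is odd.

odd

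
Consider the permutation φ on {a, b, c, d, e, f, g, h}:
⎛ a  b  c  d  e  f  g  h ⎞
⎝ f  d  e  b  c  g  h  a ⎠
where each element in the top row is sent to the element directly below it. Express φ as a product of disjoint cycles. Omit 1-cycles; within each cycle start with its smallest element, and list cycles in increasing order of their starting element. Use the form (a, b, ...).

(a, f, g, h)(b, d)(c, e)

From a: a → f → g → h → a, closing the cycle (a, f, g, h).
Continuing from each remaining unvisited element yields (a, f, g, h)(b, d)(c, e).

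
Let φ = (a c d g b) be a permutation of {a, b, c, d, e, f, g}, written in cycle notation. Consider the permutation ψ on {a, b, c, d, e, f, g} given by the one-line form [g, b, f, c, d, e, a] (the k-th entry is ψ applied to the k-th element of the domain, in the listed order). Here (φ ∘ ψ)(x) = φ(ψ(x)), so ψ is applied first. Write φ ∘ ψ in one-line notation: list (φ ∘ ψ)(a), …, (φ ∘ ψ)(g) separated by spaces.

b a f d g e c

(φ ∘ ψ)(x) = φ(ψ(x)). Computing each image: φ(ψ(a)) = φ(g) = b, φ(ψ(b)) = φ(b) = a, φ(ψ(c)) = φ(f) = f, φ(ψ(d)) = φ(c) = d, φ(ψ(e)) = φ(d) = g, φ(ψ(f)) = φ(e) = e, φ(ψ(g)) = φ(a) = c.
Hence φ ∘ ψ = [b a f d g e c].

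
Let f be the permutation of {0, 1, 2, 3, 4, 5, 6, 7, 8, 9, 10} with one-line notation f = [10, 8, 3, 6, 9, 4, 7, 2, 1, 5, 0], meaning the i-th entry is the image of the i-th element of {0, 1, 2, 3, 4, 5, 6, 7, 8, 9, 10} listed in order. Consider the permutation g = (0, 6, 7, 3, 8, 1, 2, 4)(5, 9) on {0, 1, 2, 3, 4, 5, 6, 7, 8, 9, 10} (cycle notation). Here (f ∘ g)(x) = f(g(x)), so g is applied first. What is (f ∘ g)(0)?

First apply g: g(0) = 6, then f(6) = 7. Thus (f ∘ g)(0) = 7.

7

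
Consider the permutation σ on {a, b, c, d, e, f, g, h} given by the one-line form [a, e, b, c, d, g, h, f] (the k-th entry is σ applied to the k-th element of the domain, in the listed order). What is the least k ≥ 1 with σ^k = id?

Decomposing into disjoint cycles gives cycle lengths 4, 3, 1.
The order of σ is the least common multiple of its cycle lengths: lcm(4, 3) = 12.

12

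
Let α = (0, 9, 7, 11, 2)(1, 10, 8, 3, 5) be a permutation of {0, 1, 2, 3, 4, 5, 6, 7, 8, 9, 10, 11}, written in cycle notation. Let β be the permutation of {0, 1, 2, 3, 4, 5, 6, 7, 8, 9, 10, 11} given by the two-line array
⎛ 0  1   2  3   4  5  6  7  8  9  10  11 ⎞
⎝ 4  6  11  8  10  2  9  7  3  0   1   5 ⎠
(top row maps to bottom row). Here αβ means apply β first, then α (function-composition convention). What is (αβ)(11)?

First apply β: β(11) = 5, then α(5) = 1. Thus (αβ)(11) = 1.

1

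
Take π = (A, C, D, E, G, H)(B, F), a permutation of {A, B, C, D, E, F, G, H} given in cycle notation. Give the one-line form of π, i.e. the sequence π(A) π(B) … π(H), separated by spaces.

C F D E G B H A

Reading each image from the cycles: A↦C, B↦F, C↦D, D↦E, E↦G, F↦B, G↦H, H↦A.
Listing these in domain order gives C F D E G B H A.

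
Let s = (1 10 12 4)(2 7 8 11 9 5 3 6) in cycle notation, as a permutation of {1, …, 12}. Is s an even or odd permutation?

even

The cycle lengths are 8, 4.
A cycle is odd iff its length is even; s has 2 even-length cycles, so sgn(s) = (−1)^2 and s is even.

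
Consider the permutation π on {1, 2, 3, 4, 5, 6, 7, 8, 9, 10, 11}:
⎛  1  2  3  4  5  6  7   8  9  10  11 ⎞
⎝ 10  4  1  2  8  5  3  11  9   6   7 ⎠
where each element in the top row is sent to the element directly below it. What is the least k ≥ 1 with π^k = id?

8

Writing π as disjoint cycles, the cycle lengths are 8, 2, 1.
Since disjoint cycles commute, ord(π) = lcm(8, 2) = 8.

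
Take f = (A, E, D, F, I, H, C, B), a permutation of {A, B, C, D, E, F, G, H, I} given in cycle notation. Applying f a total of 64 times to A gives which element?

A

A lies in the 8-cycle (A, E, D, F, I, H, C, B).
Powers repeat with period 8 on this cycle, and 64 mod 8 = 0, so f^64(A) = f^0(A).
So f^64(A) = A.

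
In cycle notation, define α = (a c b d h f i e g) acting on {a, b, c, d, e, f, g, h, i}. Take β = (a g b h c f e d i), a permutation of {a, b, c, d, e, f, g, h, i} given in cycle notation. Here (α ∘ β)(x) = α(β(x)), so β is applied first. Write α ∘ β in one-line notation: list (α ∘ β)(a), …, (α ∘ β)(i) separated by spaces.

a f i e h g d b c

Chase each element through β then α: a → g → a; b → h → f; c → f → i; d → i → e; e → d → h; f → e → g; g → b → d; h → c → b; i → a → c.
Collecting the images, α ∘ β = [a f i e h g d b c].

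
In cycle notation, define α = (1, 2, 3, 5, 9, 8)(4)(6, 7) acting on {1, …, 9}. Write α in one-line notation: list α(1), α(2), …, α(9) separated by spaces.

2 3 5 4 9 7 6 1 8

Image by image: 1↦2, 2↦3, 3↦5, 4↦4, 5↦9, 6↦7, 7↦6, 8↦1, 9↦8.
So the one-line form is 2 3 5 4 9 7 6 1 8.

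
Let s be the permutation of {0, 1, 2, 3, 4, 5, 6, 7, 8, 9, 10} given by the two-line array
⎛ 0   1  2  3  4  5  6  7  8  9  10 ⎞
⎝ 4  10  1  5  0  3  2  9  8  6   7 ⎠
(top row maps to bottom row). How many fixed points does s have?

1

The fixed points (elements with s(x) = x) are {8}, so there is 1.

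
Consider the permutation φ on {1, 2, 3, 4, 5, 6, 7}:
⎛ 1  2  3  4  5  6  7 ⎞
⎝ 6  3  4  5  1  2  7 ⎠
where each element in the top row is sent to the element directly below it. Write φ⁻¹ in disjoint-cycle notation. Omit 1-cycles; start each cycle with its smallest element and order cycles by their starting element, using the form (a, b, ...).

(1, 5, 4, 3, 2, 6)

The cycle decomposition of φ is (1, 6, 2, 3, 4, 5).
Reversing each cycle (and rotating so the smallest element leads) gives φ⁻¹ = (1, 5, 4, 3, 2, 6).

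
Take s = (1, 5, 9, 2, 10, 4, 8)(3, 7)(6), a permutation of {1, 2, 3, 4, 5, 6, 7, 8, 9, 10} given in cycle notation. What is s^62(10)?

2

10 lies in the 7-cycle (1, 5, 9, 2, 10, 4, 8).
Powers repeat with period 7 on this cycle, and 62 mod 7 = 6, so s^62(10) = s^6(10).
Advancing 6 steps from 10: 10 → 4 → 8 → 1 → 5 → 9 → 2.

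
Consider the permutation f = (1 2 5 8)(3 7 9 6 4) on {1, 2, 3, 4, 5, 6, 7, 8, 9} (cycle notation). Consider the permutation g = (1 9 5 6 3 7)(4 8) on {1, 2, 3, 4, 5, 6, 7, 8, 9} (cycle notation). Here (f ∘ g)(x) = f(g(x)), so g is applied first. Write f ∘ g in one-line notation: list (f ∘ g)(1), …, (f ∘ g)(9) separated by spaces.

(f ∘ g)(x) = f(g(x)). Computing each image: f(g(1)) = f(9) = 6, f(g(2)) = f(2) = 5, f(g(3)) = f(7) = 9, f(g(4)) = f(8) = 1, f(g(5)) = f(6) = 4, f(g(6)) = f(3) = 7, f(g(7)) = f(1) = 2, f(g(8)) = f(4) = 3, f(g(9)) = f(5) = 8.
Hence f ∘ g = [6 5 9 1 4 7 2 3 8].

6 5 9 1 4 7 2 3 8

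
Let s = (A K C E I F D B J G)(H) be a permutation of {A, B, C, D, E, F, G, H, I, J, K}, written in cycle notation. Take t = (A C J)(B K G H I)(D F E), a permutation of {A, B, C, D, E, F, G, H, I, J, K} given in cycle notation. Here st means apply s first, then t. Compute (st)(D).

First apply s: s(D) = B, then t(B) = K. Thus (st)(D) = K.

K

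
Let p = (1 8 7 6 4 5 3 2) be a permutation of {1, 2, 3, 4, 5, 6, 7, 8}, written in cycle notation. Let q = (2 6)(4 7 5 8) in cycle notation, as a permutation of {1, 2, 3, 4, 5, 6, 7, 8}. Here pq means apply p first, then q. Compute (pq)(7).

2

(pq)(7) = q(p(7)). p(7) = 6, then q(6) = 2. So (pq)(7) = 2.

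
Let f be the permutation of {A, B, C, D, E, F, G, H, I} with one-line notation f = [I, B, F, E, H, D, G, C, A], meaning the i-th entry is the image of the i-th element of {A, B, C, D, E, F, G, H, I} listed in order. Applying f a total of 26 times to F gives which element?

D

Tracing F → D → … returns to F after 5 steps, so F lies in a 5-cycle (C, F, D, E, H).
Powers repeat with period 5 on this cycle, and 26 mod 5 = 1, so f^26(F) = f^1(F).
Advancing 1 step from F: F → D.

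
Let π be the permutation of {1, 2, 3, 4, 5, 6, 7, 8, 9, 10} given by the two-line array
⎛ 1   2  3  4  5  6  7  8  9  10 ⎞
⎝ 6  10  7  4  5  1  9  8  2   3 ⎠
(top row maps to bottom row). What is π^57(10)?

Tracing 10 → 3 → … returns to 10 after 5 steps, so 10 lies in a 5-cycle (2 10 3 7 9).
Powers repeat with period 5 on this cycle, and 57 mod 5 = 2, so π^57(10) = π^2(10).
Stepping 2 places around the cycle: 10 → 3 → 7.

7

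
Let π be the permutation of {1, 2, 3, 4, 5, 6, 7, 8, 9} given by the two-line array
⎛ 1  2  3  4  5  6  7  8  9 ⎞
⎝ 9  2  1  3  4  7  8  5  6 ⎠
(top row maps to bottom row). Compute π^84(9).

5

Tracing 9 → 6 → … returns to 9 after 8 steps, so 9 lies in an 8-cycle (1 9 6 7 8 5 4 3).
On an 8-cycle, π^8 is the identity, so π^84 = π^4 there (84 ≡ 4 mod 8).
Stepping 4 places around the cycle: 9 → 6 → 7 → 8 → 5.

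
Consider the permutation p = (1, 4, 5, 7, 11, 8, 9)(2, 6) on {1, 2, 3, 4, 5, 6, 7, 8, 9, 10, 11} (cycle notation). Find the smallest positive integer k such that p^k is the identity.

14

The disjoint cycles have lengths 7, 2, 1, 1.
The order of p is the least common multiple of its cycle lengths: lcm(7, 2) = 14.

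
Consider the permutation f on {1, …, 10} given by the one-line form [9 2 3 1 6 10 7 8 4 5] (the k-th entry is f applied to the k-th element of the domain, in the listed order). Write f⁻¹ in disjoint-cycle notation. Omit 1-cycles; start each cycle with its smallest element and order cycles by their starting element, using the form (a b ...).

First write f in disjoint cycles: (1 9 4)(5 6 10).
Reversing each cycle (and rotating so the smallest element leads) gives f⁻¹ = (1 4 9)(5 10 6).

(1 4 9)(5 10 6)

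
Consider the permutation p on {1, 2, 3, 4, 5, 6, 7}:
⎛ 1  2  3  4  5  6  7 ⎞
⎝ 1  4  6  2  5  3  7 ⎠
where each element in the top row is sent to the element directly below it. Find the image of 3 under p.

6

The entry below 3 in the array is 6, so p(3) = 6.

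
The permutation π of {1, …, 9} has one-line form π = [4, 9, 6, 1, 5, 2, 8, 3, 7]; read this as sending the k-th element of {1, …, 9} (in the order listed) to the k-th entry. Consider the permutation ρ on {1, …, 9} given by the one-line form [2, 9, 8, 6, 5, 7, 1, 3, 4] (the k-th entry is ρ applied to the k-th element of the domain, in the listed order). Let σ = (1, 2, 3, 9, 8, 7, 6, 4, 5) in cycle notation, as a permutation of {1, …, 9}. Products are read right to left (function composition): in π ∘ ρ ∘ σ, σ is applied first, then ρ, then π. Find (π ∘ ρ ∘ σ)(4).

Apply the permutations in order: σ(4) = 5, then ρ(5) = 5, then π(5) = 5. So (π ∘ ρ ∘ σ)(4) = 5.

5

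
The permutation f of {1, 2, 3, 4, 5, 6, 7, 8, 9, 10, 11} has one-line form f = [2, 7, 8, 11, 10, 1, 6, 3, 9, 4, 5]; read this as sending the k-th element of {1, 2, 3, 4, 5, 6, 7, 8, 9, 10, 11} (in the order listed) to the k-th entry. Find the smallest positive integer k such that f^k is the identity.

4

Writing f as disjoint cycles, the cycle lengths are 4, 4, 2, 1.
The order of f is the least common multiple of its cycle lengths: lcm(4, 4, 2) = 4.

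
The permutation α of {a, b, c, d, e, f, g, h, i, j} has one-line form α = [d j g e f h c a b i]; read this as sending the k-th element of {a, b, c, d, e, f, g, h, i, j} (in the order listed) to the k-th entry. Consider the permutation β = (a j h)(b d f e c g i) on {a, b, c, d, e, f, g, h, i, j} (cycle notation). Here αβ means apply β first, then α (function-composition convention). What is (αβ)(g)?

First apply β: β(g) = i, then α(i) = b. Thus (αβ)(g) = b.

b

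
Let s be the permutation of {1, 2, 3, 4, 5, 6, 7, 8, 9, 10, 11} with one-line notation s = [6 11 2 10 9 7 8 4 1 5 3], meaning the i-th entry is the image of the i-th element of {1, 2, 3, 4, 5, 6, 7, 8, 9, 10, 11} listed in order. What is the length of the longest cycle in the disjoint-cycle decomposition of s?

8

Decomposing into disjoint cycles gives (1, 6, 7, 8, 4, 10, 5, 9)(2, 11, 3); the longest has length 8.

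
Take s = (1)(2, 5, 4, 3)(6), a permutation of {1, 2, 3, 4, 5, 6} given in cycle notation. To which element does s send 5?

5 appears in (2, 5, 4, 3); the next entry (wrapping around) is 4.

4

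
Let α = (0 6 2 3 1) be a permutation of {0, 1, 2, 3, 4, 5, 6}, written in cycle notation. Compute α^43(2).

0

2 lies in the 5-cycle (0 6 2 3 1).
On a 5-cycle, α^5 is the identity, so α^43 = α^3 there (43 ≡ 3 mod 5).
Advancing 3 steps from 2: 2 → 3 → 1 → 0.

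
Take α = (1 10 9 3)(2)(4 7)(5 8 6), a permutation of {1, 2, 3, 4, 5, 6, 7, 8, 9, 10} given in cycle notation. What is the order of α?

The disjoint cycles have lengths 4, 3, 2, 1.
The order is lcm(4, 3, 2) = 12.

12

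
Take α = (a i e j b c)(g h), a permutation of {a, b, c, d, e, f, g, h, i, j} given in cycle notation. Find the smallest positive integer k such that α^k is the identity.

6

The disjoint cycles have lengths 6, 2, 1, 1.
Since disjoint cycles commute, ord(α) = lcm(6, 2) = 6.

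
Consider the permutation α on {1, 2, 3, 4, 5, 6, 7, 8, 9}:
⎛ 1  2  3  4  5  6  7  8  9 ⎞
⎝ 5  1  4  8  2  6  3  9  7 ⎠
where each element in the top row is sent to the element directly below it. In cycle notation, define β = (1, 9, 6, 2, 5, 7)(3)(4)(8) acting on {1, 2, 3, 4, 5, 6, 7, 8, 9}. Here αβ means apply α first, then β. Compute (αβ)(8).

6

First apply α: α(8) = 9, then β(9) = 6. Thus (αβ)(8) = 6.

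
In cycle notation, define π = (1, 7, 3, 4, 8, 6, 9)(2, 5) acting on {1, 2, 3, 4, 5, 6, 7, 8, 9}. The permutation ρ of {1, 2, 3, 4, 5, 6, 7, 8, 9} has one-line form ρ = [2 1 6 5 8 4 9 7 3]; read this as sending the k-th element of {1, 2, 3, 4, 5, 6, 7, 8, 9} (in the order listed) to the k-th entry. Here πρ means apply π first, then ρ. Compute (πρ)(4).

7

π(4) = 8, then ρ(8) = 7; composing gives (πρ)(4) = 7.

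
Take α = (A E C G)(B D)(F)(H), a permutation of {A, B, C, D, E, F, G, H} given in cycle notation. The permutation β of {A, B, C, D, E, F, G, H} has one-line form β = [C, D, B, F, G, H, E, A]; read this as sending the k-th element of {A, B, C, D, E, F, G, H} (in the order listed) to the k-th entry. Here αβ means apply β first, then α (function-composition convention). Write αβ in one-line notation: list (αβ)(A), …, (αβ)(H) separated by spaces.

G B D F A H C E

For each element, apply β then α: A → C → G; B → D → B; C → B → D; D → F → F; E → G → A; F → H → H; G → E → C; H → A → E.
So αβ in one-line form is G B D F A H C E.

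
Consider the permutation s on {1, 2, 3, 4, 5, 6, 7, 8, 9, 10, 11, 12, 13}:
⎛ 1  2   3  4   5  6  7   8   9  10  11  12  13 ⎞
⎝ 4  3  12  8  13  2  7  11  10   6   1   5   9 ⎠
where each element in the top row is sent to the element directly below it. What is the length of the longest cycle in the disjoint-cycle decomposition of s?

8

Decomposing into disjoint cycles gives (1, 4, 8, 11)(2, 3, 12, 5, 13, 9, 10, 6); the longest has length 8.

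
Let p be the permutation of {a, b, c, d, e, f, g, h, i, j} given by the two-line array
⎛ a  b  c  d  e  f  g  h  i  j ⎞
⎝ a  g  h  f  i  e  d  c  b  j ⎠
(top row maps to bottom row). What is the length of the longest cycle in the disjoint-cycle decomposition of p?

Decomposing into disjoint cycles gives (b g d f e i)(c h); the longest has length 6.

6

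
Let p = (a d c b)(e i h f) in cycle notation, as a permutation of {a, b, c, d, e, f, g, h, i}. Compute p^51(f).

f lies in the 4-cycle (e i h f).
Since the cycle has length 4, p^51 acts on it the same as p^3 (51 mod 4 = 3).
Stepping 3 places around the cycle: f → e → i → h.

h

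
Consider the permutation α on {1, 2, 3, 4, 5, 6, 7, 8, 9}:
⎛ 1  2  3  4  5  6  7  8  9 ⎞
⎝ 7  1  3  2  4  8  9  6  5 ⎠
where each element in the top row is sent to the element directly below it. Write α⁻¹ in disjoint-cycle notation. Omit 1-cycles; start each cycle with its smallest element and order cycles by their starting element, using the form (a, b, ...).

First write α in disjoint cycles: (1, 7, 9, 5, 4, 2)(6, 8).
The inverse reverses every cycle; in canonical form, α⁻¹ = (1, 2, 4, 5, 9, 7)(6, 8).

(1, 2, 4, 5, 9, 7)(6, 8)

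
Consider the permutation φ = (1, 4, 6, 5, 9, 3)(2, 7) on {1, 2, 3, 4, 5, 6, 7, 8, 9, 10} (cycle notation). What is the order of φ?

6

The cycle type of φ is (6, 2, 1, 1).
The order of φ is the least common multiple of its cycle lengths: lcm(6, 2) = 6.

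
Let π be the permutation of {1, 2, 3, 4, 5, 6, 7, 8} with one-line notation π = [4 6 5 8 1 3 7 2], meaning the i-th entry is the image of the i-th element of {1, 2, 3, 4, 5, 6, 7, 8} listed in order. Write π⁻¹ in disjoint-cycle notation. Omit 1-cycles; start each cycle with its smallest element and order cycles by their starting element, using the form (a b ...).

First write π in disjoint cycles: (1 4 8 2 6 3 5).
Reversing each cycle (and rotating so the smallest element leads) gives π⁻¹ = (1 5 3 6 2 8 4).

(1 5 3 6 2 8 4)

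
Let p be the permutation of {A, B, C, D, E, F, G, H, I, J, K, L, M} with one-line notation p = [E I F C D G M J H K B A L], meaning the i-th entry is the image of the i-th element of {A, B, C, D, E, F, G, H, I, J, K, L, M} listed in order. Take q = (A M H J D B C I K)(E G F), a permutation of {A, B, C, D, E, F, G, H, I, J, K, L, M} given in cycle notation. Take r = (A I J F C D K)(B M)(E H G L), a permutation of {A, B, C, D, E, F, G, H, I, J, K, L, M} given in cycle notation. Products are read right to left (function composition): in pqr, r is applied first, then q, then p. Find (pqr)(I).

C

Chase I: r(I) = J; q(J) = D; p(D) = C. Hence (pqr)(I) = C.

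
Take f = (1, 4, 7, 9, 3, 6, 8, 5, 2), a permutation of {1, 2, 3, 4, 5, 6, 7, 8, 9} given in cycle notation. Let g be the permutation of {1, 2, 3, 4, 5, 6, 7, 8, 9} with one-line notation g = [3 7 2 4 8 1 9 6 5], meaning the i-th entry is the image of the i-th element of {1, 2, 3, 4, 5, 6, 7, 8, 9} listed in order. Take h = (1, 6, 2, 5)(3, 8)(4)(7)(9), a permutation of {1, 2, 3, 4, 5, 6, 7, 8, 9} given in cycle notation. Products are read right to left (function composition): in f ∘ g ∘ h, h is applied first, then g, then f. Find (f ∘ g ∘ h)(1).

4

Apply the permutations in order: h(1) = 6, then g(6) = 1, then f(1) = 4. So (f ∘ g ∘ h)(1) = 4.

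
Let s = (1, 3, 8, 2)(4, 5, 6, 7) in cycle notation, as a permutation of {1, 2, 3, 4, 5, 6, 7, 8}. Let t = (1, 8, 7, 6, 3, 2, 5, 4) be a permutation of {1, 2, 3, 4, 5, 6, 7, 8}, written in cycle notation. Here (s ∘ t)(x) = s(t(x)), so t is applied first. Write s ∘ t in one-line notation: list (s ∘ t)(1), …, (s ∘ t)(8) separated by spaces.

2 6 1 3 5 8 7 4

Chase each element through t then s: 1 → 8 → 2; 2 → 5 → 6; 3 → 2 → 1; 4 → 1 → 3; 5 → 4 → 5; 6 → 3 → 8; 7 → 6 → 7; 8 → 7 → 4.
Collecting the images, s ∘ t = [2 6 1 3 5 8 7 4].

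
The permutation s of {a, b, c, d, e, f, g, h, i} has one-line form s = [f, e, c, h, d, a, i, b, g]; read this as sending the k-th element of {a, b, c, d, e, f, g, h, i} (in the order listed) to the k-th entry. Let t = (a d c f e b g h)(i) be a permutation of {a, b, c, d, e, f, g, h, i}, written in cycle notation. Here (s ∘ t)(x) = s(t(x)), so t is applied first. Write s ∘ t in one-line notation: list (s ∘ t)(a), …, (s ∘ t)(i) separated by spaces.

(s ∘ t)(x) = s(t(x)). Computing each image: s(t(a)) = s(d) = h, s(t(b)) = s(g) = i, s(t(c)) = s(f) = a, s(t(d)) = s(c) = c, s(t(e)) = s(b) = e, s(t(f)) = s(e) = d, s(t(g)) = s(h) = b, s(t(h)) = s(a) = f, s(t(i)) = s(i) = g.
Hence s ∘ t = [h i a c e d b f g].

h i a c e d b f g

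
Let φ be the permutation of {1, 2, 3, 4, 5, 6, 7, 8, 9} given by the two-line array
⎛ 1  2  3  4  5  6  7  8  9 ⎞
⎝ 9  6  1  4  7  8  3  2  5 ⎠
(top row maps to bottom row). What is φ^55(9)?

9

Tracing 9 → 5 → … returns to 9 after 5 steps, so 9 lies in a 5-cycle (1, 9, 5, 7, 3).
Powers repeat with period 5 on this cycle, and 55 mod 5 = 0, so φ^55(9) = φ^0(9).
So φ^55(9) = 9.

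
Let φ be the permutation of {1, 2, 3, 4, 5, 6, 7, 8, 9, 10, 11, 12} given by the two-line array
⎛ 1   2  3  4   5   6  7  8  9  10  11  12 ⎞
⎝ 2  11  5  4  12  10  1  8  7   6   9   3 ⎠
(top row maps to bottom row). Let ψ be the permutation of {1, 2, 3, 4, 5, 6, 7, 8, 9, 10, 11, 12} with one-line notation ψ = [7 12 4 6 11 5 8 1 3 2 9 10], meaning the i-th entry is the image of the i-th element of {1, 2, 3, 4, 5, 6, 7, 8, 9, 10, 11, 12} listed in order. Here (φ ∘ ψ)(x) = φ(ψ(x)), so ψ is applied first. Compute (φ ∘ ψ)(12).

6

ψ(12) = 10, then φ(10) = 6; composing gives (φ ∘ ψ)(12) = 6.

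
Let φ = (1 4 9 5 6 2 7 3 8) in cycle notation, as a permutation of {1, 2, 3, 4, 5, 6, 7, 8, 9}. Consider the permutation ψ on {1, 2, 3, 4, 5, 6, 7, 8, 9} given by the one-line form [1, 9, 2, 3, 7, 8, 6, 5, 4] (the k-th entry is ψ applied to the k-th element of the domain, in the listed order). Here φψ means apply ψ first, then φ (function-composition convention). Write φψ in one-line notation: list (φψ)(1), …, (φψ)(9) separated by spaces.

(φψ)(x) = φ(ψ(x)). Computing each image: φ(ψ(1)) = φ(1) = 4, φ(ψ(2)) = φ(9) = 5, φ(ψ(3)) = φ(2) = 7, φ(ψ(4)) = φ(3) = 8, φ(ψ(5)) = φ(7) = 3, φ(ψ(6)) = φ(8) = 1, φ(ψ(7)) = φ(6) = 2, φ(ψ(8)) = φ(5) = 6, φ(ψ(9)) = φ(4) = 9.
Hence φψ = [4 5 7 8 3 1 2 6 9].

4 5 7 8 3 1 2 6 9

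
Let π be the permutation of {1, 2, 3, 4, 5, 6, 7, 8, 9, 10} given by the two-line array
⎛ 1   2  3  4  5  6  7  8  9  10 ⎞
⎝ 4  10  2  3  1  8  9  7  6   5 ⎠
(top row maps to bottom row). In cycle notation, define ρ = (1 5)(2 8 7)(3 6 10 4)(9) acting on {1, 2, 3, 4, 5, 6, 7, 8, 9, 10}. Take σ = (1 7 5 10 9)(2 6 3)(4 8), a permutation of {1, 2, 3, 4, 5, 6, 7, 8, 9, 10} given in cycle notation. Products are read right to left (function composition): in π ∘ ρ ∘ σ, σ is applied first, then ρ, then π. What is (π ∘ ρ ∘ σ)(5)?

3

Apply the permutations in order: σ(5) = 10, then ρ(10) = 4, then π(4) = 3. So (π ∘ ρ ∘ σ)(5) = 3.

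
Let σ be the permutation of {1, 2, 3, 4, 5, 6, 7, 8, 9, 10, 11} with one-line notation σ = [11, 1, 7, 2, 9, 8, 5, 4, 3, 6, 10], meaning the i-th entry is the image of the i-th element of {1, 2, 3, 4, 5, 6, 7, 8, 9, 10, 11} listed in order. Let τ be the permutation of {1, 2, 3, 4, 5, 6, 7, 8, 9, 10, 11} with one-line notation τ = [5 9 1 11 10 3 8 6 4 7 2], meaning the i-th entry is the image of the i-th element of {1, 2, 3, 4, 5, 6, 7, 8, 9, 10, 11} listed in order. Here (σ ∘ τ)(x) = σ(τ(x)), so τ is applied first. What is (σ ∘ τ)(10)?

5

(σ ∘ τ)(10) = σ(τ(10)). τ(10) = 7, then σ(7) = 5. So (σ ∘ τ)(10) = 5.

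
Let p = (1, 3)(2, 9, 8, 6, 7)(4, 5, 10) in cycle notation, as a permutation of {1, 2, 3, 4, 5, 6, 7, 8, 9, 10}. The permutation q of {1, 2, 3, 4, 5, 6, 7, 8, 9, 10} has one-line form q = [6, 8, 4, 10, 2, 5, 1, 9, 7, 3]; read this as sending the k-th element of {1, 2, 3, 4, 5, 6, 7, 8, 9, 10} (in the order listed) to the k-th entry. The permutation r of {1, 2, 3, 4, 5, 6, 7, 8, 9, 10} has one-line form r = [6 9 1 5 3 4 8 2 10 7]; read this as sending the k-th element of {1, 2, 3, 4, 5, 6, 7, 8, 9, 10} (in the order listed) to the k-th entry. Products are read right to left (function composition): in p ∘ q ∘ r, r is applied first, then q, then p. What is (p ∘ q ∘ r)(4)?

9

Chase 4: r(4) = 5; q(5) = 2; p(2) = 9. Hence (p ∘ q ∘ r)(4) = 9.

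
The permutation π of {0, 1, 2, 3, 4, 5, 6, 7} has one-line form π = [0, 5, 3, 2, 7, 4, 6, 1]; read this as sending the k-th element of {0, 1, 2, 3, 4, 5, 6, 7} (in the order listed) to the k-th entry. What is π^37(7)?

1

Tracing 7 → 1 → … returns to 7 after 4 steps, so 7 lies in a 4-cycle (1 5 4 7).
Since the cycle has length 4, π^37 acts on it the same as π^1 (37 mod 4 = 1).
Stepping 1 place around the cycle: 7 → 1.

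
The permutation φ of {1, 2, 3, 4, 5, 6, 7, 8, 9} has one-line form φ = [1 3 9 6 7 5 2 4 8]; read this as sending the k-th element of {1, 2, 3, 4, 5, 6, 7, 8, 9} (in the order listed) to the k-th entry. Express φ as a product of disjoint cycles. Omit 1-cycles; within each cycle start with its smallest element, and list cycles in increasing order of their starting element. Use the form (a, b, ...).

(2, 3, 9, 8, 4, 6, 5, 7)

Iterating φ from 2 gives 2 → 3 → 9 → 8 → 4 → 6 → 5 → 7 → 2; that is the 8-cycle (2, 3, 9, 8, 4, 6, 5, 7).
Repeating from the next unused element and collecting all non-trivial cycles gives (2, 3, 9, 8, 4, 6, 5, 7).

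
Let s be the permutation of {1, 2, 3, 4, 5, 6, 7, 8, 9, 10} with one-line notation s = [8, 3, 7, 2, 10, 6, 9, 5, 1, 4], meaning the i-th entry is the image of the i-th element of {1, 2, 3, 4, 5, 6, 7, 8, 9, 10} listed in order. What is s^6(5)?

Tracing 5 → 10 → … returns to 5 after 9 steps, so 5 lies in a 9-cycle (1, 8, 5, 10, 4, 2, 3, 7, 9).
Advancing 6 steps from 5: 5 → 10 → 4 → 2 → 3 → 7 → 9.

9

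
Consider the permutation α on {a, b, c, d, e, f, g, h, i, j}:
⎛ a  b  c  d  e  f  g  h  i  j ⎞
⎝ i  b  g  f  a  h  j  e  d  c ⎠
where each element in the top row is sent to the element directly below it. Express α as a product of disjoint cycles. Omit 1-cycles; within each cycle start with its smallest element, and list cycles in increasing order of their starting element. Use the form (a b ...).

From a: a → i → d → f → h → e → a, closing the cycle (a i d f h e).
Continuing from each remaining unvisited element yields (a i d f h e)(c g j).

(a i d f h e)(c g j)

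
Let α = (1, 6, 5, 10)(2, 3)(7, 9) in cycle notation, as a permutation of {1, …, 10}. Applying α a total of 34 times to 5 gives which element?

5 lies in the 4-cycle (1, 6, 5, 10).
Powers repeat with period 4 on this cycle, and 34 mod 4 = 2, so α^34(5) = α^2(5).
Stepping 2 places around the cycle: 5 → 10 → 1.

1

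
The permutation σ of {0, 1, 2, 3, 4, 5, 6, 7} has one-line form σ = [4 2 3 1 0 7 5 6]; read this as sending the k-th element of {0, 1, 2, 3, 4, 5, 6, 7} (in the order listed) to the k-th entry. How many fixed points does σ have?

No element satisfies σ(x) = x, so there are 0 fixed points.

0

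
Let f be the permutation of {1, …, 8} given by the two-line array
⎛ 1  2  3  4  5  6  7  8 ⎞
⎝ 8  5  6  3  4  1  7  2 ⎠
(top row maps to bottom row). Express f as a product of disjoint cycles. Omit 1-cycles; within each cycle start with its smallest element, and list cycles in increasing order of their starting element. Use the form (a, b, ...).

Start at 1 and follow images: 1 → 8 → 2 → 5 → 4 → 3 → 6 → 1, giving the cycle (1, 8, 2, 5, 4, 3, 6).
Repeating from the next unused element and collecting all non-trivial cycles gives (1, 8, 2, 5, 4, 3, 6).

(1, 8, 2, 5, 4, 3, 6)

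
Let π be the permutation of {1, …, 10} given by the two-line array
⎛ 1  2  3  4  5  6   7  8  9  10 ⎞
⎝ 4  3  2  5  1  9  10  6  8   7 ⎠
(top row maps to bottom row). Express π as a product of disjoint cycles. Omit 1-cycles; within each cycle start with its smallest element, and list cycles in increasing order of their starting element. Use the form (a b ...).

(1 4 5)(2 3)(6 9 8)(7 10)

Start at 1 and follow images: 1 → 4 → 5 → 1, giving the cycle (1 4 5).
Repeating from the next unused element and collecting all non-trivial cycles gives (1 4 5)(2 3)(6 9 8)(7 10).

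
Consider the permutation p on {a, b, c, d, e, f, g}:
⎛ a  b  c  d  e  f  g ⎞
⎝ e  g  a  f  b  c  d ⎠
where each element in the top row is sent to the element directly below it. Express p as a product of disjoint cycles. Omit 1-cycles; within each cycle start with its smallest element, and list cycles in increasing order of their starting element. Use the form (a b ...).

(a e b g d f c)

Iterating p from a gives a → e → b → g → d → f → c → a; that is the 7-cycle (a e b g d f c).
Continuing from each remaining unvisited element yields (a e b g d f c).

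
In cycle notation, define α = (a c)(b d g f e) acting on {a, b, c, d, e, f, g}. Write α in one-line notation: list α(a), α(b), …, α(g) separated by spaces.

Each element maps to the next entry in its cycle (wrapping to the front): a↦c, b↦d, c↦a, d↦g, e↦b, f↦e, g↦f.
So the one-line form is c d a g b e f.

c d a g b e f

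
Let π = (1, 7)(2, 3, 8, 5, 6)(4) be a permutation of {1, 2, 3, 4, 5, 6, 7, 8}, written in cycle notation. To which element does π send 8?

5

In the cycle (2, 3, 8, 5, 6), 8 is followed by 5, so π(8) = 5.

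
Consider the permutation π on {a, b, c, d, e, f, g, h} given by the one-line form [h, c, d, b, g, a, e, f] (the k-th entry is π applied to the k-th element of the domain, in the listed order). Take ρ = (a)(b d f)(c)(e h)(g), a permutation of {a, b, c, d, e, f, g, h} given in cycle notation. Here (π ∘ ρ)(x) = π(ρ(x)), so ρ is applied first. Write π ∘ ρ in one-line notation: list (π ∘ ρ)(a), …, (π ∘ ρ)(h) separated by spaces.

h b d a f c e g

Chase each element through ρ then π: a → a → h; b → d → b; c → c → d; d → f → a; e → h → f; f → b → c; g → g → e; h → e → g.
Collecting the images, π ∘ ρ = [h b d a f c e g].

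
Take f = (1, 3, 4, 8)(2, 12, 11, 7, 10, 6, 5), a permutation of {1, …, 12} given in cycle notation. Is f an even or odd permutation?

odd

The cycle lengths are 7, 4, 1.
A cycle is odd iff its length is even; f has 1 even-length cycle, so sgn(f) = (−1)^1 and f is odd.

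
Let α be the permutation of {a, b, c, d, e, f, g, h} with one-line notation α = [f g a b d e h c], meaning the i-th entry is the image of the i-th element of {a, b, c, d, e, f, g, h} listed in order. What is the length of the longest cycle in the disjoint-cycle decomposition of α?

8

Decomposing into disjoint cycles gives (a f e d b g h c); the longest has length 8.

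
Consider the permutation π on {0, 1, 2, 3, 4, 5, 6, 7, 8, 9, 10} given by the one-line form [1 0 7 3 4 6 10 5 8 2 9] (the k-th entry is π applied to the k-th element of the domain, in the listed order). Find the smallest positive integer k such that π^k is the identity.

Decomposing into disjoint cycles gives cycle lengths 6, 2, 1, 1, 1.
The order is lcm(6, 2) = 6.

6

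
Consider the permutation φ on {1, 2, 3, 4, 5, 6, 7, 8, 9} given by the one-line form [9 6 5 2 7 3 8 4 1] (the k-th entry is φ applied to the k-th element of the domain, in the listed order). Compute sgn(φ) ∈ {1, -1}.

-1

In disjoint-cycle form the cycle lengths are 7, 2.
A cycle of length ℓ contributes ℓ−1 transpositions, so φ is a product of 6 + 1 = 7 transpositions — odd.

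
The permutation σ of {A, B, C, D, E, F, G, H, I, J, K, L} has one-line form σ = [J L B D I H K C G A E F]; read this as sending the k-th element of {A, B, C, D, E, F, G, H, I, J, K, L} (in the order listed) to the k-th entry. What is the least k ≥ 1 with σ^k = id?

Writing σ as disjoint cycles, the cycle lengths are 5, 4, 2, 1.
The order is lcm(5, 4, 2) = 20.

20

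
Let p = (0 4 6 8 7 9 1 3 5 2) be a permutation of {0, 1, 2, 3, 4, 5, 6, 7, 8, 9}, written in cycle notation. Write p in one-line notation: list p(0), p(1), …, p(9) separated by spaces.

4 3 0 5 6 2 8 9 7 1

Each element maps to the next entry in its cycle (wrapping to the front): 0↦4, 1↦3, 2↦0, 3↦5, 4↦6, 5↦2, 6↦8, 7↦9, 8↦7, 9↦1.
So the one-line form is 4 3 0 5 6 2 8 9 7 1.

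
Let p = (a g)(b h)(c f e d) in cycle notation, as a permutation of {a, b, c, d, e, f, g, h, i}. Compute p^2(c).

c lies in the 4-cycle (c f e d).
Advancing 2 steps from c: c → f → e.

e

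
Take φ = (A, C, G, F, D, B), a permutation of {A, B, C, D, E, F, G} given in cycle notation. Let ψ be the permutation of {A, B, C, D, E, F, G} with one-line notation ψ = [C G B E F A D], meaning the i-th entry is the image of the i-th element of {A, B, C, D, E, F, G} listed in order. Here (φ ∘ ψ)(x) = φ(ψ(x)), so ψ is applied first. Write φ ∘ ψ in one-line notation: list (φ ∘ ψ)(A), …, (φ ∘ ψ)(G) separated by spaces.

G F A E D C B

(φ ∘ ψ)(x) = φ(ψ(x)). Computing each image: φ(ψ(A)) = φ(C) = G, φ(ψ(B)) = φ(G) = F, φ(ψ(C)) = φ(B) = A, φ(ψ(D)) = φ(E) = E, φ(ψ(E)) = φ(F) = D, φ(ψ(F)) = φ(A) = C, φ(ψ(G)) = φ(D) = B.
Hence φ ∘ ψ = [G F A E D C B].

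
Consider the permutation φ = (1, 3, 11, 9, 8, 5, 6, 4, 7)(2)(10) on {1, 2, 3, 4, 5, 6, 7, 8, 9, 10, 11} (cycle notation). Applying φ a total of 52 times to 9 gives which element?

9 lies in the 9-cycle (1, 3, 11, 9, 8, 5, 6, 4, 7).
Since the cycle has length 9, φ^52 acts on it the same as φ^7 (52 mod 9 = 7).
Stepping 7 places around the cycle: 9 → 8 → 5 → 6 → 4 → 7 → 1 → 3.

3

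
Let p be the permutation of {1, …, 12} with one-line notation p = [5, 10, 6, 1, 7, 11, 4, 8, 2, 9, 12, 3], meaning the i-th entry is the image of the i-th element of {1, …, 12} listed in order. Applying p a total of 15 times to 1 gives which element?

Tracing 1 → 5 → … returns to 1 after 4 steps, so 1 lies in a 4-cycle (1, 5, 7, 4).
Powers repeat with period 4 on this cycle, and 15 mod 4 = 3, so p^15(1) = p^3(1).
Stepping 3 places around the cycle: 1 → 5 → 7 → 4.

4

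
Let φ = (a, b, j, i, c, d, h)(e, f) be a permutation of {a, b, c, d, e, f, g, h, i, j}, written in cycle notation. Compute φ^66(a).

i

a lies in the 7-cycle (a, b, j, i, c, d, h).
Powers repeat with period 7 on this cycle, and 66 mod 7 = 3, so φ^66(a) = φ^3(a).
Stepping 3 places around the cycle: a → b → j → i.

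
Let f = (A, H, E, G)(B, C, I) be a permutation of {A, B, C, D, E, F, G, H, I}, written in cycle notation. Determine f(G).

A

In the cycle (A, H, E, G), G is followed by A, so f(G) = A.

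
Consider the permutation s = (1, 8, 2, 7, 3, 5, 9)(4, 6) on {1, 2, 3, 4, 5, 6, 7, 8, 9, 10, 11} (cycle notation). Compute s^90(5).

5 lies in the 7-cycle (1, 8, 2, 7, 3, 5, 9).
On a 7-cycle, s^7 is the identity, so s^90 = s^6 there (90 ≡ 6 mod 7).
Stepping 6 places around the cycle: 5 → 9 → 1 → 8 → 2 → 7 → 3.

3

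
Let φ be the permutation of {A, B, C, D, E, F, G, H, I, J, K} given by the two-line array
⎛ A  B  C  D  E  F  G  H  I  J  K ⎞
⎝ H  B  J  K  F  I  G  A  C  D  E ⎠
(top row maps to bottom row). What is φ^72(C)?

Tracing C → J → … returns to C after 7 steps, so C lies in a 7-cycle (C, J, D, K, E, F, I).
Since the cycle has length 7, φ^72 acts on it the same as φ^2 (72 mod 7 = 2).
Advancing 2 steps from C: C → J → D.

D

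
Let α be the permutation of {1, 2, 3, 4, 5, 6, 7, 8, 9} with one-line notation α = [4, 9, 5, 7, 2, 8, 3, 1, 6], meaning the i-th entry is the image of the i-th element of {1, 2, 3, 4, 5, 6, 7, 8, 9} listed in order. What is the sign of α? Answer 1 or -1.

In disjoint-cycle form the cycle lengths are 9.
A cycle of length ℓ contributes ℓ−1 transpositions, so α is a product of 8 transpositions — even.

1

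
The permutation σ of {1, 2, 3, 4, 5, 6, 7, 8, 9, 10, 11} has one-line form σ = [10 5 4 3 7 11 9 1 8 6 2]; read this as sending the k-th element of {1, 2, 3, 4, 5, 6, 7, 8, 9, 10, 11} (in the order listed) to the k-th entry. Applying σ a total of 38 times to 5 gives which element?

9

Tracing 5 → 7 → … returns to 5 after 9 steps, so 5 lies in a 9-cycle (1, 10, 6, 11, 2, 5, 7, 9, 8).
Since the cycle has length 9, σ^38 acts on it the same as σ^2 (38 mod 9 = 2).
Advancing 2 steps from 5: 5 → 7 → 9.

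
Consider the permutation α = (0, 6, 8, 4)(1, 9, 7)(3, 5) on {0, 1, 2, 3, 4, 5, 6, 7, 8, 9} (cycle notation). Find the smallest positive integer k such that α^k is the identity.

12

The disjoint cycles have lengths 4, 3, 2, 1.
The order of α is the least common multiple of its cycle lengths: lcm(4, 3, 2) = 12.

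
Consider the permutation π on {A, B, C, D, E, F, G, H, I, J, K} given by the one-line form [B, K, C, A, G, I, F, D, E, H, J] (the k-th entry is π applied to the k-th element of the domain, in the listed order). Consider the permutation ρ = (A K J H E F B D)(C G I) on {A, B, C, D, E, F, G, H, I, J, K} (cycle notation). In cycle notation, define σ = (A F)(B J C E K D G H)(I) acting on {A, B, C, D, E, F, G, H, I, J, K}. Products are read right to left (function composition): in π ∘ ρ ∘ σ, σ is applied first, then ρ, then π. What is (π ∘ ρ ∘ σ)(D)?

Chase D: σ(D) = G; ρ(G) = I; π(I) = E. Hence (π ∘ ρ ∘ σ)(D) = E.

E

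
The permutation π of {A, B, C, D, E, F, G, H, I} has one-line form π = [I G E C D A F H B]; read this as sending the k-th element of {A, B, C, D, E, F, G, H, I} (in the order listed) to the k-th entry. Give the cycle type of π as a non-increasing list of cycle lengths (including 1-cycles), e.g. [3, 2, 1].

The disjoint cycles are (A, I, B, G, F)(C, E, D)(H), with lengths 5, 3, 1 in non-increasing order.

[5, 3, 1]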